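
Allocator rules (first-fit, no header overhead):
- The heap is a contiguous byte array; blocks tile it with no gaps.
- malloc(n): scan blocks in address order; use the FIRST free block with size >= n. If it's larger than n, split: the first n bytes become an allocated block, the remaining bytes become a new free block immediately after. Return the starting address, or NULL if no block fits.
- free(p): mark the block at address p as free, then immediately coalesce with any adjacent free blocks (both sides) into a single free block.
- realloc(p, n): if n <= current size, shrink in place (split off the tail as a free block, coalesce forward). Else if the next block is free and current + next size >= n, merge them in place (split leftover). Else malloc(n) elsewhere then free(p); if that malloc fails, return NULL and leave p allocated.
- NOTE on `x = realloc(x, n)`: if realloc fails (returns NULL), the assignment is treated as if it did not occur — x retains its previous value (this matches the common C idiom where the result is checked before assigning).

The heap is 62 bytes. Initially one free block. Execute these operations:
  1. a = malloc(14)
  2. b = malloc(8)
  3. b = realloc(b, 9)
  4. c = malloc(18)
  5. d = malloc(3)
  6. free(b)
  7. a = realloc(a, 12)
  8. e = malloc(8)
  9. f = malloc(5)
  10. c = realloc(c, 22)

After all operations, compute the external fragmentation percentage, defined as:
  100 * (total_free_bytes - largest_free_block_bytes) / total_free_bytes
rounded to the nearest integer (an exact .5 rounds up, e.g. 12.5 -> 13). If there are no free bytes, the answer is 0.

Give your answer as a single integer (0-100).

Answer: 19

Derivation:
Op 1: a = malloc(14) -> a = 0; heap: [0-13 ALLOC][14-61 FREE]
Op 2: b = malloc(8) -> b = 14; heap: [0-13 ALLOC][14-21 ALLOC][22-61 FREE]
Op 3: b = realloc(b, 9) -> b = 14; heap: [0-13 ALLOC][14-22 ALLOC][23-61 FREE]
Op 4: c = malloc(18) -> c = 23; heap: [0-13 ALLOC][14-22 ALLOC][23-40 ALLOC][41-61 FREE]
Op 5: d = malloc(3) -> d = 41; heap: [0-13 ALLOC][14-22 ALLOC][23-40 ALLOC][41-43 ALLOC][44-61 FREE]
Op 6: free(b) -> (freed b); heap: [0-13 ALLOC][14-22 FREE][23-40 ALLOC][41-43 ALLOC][44-61 FREE]
Op 7: a = realloc(a, 12) -> a = 0; heap: [0-11 ALLOC][12-22 FREE][23-40 ALLOC][41-43 ALLOC][44-61 FREE]
Op 8: e = malloc(8) -> e = 12; heap: [0-11 ALLOC][12-19 ALLOC][20-22 FREE][23-40 ALLOC][41-43 ALLOC][44-61 FREE]
Op 9: f = malloc(5) -> f = 44; heap: [0-11 ALLOC][12-19 ALLOC][20-22 FREE][23-40 ALLOC][41-43 ALLOC][44-48 ALLOC][49-61 FREE]
Op 10: c = realloc(c, 22) -> NULL (c unchanged); heap: [0-11 ALLOC][12-19 ALLOC][20-22 FREE][23-40 ALLOC][41-43 ALLOC][44-48 ALLOC][49-61 FREE]
Free blocks: [3 13] total_free=16 largest=13 -> 100*(16-13)/16 = 300/16 = 18.75 -> rounds to 19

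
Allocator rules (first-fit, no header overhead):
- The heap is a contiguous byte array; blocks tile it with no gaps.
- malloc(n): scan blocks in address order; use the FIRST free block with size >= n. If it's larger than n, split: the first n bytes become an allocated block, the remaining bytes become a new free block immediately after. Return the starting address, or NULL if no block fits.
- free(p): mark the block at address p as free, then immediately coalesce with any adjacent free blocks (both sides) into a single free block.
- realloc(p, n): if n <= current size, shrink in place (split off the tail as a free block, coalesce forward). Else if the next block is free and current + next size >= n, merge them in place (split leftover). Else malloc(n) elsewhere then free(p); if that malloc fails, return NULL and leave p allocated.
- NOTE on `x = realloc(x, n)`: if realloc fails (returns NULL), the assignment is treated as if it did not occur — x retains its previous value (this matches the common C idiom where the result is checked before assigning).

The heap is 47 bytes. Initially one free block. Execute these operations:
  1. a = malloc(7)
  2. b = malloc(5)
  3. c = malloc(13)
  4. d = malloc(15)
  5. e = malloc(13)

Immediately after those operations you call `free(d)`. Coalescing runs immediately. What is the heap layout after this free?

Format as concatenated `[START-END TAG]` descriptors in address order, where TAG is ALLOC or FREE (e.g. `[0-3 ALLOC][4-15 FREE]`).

Op 1: a = malloc(7) -> a = 0; heap: [0-6 ALLOC][7-46 FREE]
Op 2: b = malloc(5) -> b = 7; heap: [0-6 ALLOC][7-11 ALLOC][12-46 FREE]
Op 3: c = malloc(13) -> c = 12; heap: [0-6 ALLOC][7-11 ALLOC][12-24 ALLOC][25-46 FREE]
Op 4: d = malloc(15) -> d = 25; heap: [0-6 ALLOC][7-11 ALLOC][12-24 ALLOC][25-39 ALLOC][40-46 FREE]
Op 5: e = malloc(13) -> e = NULL; heap: [0-6 ALLOC][7-11 ALLOC][12-24 ALLOC][25-39 ALLOC][40-46 FREE]
free(d): d = 25 -> block [25-39 ALLOC]; mark free, coalesce with adjacent free neighbors -> [0-6 ALLOC][7-11 ALLOC][12-24 ALLOC][25-46 FREE]

Answer: [0-6 ALLOC][7-11 ALLOC][12-24 ALLOC][25-46 FREE]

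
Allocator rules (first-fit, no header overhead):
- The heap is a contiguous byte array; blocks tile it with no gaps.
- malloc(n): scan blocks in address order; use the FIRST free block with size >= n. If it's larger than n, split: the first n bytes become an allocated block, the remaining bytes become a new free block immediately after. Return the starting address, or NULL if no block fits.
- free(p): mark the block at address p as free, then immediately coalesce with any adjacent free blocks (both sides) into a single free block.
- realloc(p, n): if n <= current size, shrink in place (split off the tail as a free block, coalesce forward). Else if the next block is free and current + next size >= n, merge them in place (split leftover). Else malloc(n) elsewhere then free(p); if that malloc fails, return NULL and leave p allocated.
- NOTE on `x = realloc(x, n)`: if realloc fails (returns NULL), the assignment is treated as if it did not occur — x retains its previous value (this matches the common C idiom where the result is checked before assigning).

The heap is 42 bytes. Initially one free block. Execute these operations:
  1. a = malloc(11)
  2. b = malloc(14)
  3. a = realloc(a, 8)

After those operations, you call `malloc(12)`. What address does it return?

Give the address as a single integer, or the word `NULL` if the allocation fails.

Op 1: a = malloc(11) -> a = 0; heap: [0-10 ALLOC][11-41 FREE]
Op 2: b = malloc(14) -> b = 11; heap: [0-10 ALLOC][11-24 ALLOC][25-41 FREE]
Op 3: a = realloc(a, 8) -> a = 0; heap: [0-7 ALLOC][8-10 FREE][11-24 ALLOC][25-41 FREE]
malloc(12): first-fit scan over [0-7 ALLOC][8-10 FREE][11-24 ALLOC][25-41 FREE] -> 25

Answer: 25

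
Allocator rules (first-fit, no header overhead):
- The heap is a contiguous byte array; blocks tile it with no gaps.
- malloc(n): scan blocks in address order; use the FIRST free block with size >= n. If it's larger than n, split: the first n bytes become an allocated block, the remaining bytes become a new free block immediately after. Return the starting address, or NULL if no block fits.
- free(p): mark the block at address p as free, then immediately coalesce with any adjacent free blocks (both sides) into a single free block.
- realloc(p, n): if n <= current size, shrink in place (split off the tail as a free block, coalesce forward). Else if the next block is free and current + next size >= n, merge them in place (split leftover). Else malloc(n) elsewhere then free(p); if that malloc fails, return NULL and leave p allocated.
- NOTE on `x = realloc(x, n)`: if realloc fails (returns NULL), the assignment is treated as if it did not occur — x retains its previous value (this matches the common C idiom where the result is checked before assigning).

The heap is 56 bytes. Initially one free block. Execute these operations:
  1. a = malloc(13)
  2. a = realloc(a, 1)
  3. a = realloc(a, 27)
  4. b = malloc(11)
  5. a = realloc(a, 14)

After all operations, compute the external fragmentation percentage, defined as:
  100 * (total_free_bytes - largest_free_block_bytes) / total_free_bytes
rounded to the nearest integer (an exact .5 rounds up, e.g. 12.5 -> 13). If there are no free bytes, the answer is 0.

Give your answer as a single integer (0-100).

Answer: 42

Derivation:
Op 1: a = malloc(13) -> a = 0; heap: [0-12 ALLOC][13-55 FREE]
Op 2: a = realloc(a, 1) -> a = 0; heap: [0-0 ALLOC][1-55 FREE]
Op 3: a = realloc(a, 27) -> a = 0; heap: [0-26 ALLOC][27-55 FREE]
Op 4: b = malloc(11) -> b = 27; heap: [0-26 ALLOC][27-37 ALLOC][38-55 FREE]
Op 5: a = realloc(a, 14) -> a = 0; heap: [0-13 ALLOC][14-26 FREE][27-37 ALLOC][38-55 FREE]
Free blocks: [13 18] total_free=31 largest=18 -> 100*(31-18)/31 = 1300/31 ≈ 41.935 -> rounds to 42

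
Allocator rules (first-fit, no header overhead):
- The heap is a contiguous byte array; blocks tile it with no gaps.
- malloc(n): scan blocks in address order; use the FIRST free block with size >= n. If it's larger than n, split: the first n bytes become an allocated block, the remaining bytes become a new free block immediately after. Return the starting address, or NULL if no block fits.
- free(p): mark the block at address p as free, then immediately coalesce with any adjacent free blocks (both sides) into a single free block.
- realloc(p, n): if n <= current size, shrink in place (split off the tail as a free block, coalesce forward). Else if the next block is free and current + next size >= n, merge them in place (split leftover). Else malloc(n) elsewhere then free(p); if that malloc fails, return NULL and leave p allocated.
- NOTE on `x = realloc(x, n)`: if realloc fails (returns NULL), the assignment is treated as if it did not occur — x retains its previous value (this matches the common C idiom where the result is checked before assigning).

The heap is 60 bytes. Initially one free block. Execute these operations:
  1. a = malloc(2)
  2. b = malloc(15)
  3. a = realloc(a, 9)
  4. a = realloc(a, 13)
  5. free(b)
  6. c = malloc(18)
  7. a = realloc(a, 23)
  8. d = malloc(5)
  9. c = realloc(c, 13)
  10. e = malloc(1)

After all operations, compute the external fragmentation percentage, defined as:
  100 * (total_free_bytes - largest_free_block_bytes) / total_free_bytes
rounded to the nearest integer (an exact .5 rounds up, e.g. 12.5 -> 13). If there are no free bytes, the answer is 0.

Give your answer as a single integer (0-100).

Op 1: a = malloc(2) -> a = 0; heap: [0-1 ALLOC][2-59 FREE]
Op 2: b = malloc(15) -> b = 2; heap: [0-1 ALLOC][2-16 ALLOC][17-59 FREE]
Op 3: a = realloc(a, 9) -> a = 17; heap: [0-1 FREE][2-16 ALLOC][17-25 ALLOC][26-59 FREE]
Op 4: a = realloc(a, 13) -> a = 17; heap: [0-1 FREE][2-16 ALLOC][17-29 ALLOC][30-59 FREE]
Op 5: free(b) -> (freed b); heap: [0-16 FREE][17-29 ALLOC][30-59 FREE]
Op 6: c = malloc(18) -> c = 30; heap: [0-16 FREE][17-29 ALLOC][30-47 ALLOC][48-59 FREE]
Op 7: a = realloc(a, 23) -> NULL (a unchanged); heap: [0-16 FREE][17-29 ALLOC][30-47 ALLOC][48-59 FREE]
Op 8: d = malloc(5) -> d = 0; heap: [0-4 ALLOC][5-16 FREE][17-29 ALLOC][30-47 ALLOC][48-59 FREE]
Op 9: c = realloc(c, 13) -> c = 30; heap: [0-4 ALLOC][5-16 FREE][17-29 ALLOC][30-42 ALLOC][43-59 FREE]
Op 10: e = malloc(1) -> e = 5; heap: [0-4 ALLOC][5-5 ALLOC][6-16 FREE][17-29 ALLOC][30-42 ALLOC][43-59 FREE]
Free blocks: [11 17] total_free=28 largest=17 -> 100*(28-17)/28 = 1100/28 ≈ 39.286 -> rounds to 39

Answer: 39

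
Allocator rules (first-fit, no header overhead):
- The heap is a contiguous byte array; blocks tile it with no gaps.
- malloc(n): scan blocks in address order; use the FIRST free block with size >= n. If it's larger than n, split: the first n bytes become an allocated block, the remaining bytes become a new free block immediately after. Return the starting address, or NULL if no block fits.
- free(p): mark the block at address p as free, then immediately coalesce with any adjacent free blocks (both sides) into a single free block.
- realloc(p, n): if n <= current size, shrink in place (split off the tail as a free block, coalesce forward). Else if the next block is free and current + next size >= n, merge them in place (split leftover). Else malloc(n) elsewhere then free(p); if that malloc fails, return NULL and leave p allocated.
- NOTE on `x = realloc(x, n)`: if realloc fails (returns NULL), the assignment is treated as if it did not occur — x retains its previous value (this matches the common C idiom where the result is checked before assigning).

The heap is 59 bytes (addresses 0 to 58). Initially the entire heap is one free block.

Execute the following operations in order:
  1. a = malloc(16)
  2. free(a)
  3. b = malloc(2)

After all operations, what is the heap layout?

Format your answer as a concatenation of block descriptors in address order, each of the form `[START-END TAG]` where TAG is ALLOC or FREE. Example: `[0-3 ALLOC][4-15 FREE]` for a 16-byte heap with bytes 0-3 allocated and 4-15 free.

Op 1: a = malloc(16) -> a = 0; heap: [0-15 ALLOC][16-58 FREE]
Op 2: free(a) -> (freed a); heap: [0-58 FREE]
Op 3: b = malloc(2) -> b = 0; heap: [0-1 ALLOC][2-58 FREE]

Answer: [0-1 ALLOC][2-58 FREE]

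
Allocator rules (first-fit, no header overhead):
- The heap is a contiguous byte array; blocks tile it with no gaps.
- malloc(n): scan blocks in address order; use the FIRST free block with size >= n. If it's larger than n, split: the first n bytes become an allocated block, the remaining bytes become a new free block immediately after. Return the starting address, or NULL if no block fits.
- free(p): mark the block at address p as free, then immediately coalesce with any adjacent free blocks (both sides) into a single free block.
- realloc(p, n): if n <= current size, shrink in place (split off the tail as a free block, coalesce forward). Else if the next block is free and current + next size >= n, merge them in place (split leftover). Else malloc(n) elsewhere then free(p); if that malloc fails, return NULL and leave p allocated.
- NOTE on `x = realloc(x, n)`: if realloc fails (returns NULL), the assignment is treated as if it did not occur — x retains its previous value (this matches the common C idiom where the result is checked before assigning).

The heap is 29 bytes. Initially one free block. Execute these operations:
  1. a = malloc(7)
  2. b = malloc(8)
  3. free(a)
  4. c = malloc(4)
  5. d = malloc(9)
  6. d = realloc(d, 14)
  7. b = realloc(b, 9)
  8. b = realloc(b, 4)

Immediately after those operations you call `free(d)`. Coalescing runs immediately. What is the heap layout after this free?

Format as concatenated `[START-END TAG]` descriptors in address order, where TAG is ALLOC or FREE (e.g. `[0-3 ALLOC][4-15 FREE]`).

Op 1: a = malloc(7) -> a = 0; heap: [0-6 ALLOC][7-28 FREE]
Op 2: b = malloc(8) -> b = 7; heap: [0-6 ALLOC][7-14 ALLOC][15-28 FREE]
Op 3: free(a) -> (freed a); heap: [0-6 FREE][7-14 ALLOC][15-28 FREE]
Op 4: c = malloc(4) -> c = 0; heap: [0-3 ALLOC][4-6 FREE][7-14 ALLOC][15-28 FREE]
Op 5: d = malloc(9) -> d = 15; heap: [0-3 ALLOC][4-6 FREE][7-14 ALLOC][15-23 ALLOC][24-28 FREE]
Op 6: d = realloc(d, 14) -> d = 15; heap: [0-3 ALLOC][4-6 FREE][7-14 ALLOC][15-28 ALLOC]
Op 7: b = realloc(b, 9) -> NULL (b unchanged); heap: [0-3 ALLOC][4-6 FREE][7-14 ALLOC][15-28 ALLOC]
Op 8: b = realloc(b, 4) -> b = 7; heap: [0-3 ALLOC][4-6 FREE][7-10 ALLOC][11-14 FREE][15-28 ALLOC]
free(d): d = 15 -> block [15-28 ALLOC]; mark free, coalesce with adjacent free neighbors -> [0-3 ALLOC][4-6 FREE][7-10 ALLOC][11-28 FREE]

Answer: [0-3 ALLOC][4-6 FREE][7-10 ALLOC][11-28 FREE]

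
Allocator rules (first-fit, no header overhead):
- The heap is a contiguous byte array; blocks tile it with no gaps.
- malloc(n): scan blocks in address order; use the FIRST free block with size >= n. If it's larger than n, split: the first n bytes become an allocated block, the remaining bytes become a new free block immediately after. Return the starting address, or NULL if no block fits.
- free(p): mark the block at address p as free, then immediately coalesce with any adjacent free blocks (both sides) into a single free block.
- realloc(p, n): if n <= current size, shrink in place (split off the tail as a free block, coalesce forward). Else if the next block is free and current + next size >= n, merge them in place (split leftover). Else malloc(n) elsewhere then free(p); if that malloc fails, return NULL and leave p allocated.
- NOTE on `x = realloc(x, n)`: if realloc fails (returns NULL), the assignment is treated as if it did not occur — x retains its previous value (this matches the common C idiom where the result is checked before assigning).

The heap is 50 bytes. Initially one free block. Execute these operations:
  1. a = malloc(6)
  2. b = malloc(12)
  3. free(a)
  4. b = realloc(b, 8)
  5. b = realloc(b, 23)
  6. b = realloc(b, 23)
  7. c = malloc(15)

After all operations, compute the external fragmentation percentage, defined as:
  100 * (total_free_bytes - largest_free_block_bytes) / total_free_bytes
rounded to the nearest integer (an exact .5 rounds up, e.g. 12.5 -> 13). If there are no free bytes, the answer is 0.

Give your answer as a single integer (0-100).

Answer: 50

Derivation:
Op 1: a = malloc(6) -> a = 0; heap: [0-5 ALLOC][6-49 FREE]
Op 2: b = malloc(12) -> b = 6; heap: [0-5 ALLOC][6-17 ALLOC][18-49 FREE]
Op 3: free(a) -> (freed a); heap: [0-5 FREE][6-17 ALLOC][18-49 FREE]
Op 4: b = realloc(b, 8) -> b = 6; heap: [0-5 FREE][6-13 ALLOC][14-49 FREE]
Op 5: b = realloc(b, 23) -> b = 6; heap: [0-5 FREE][6-28 ALLOC][29-49 FREE]
Op 6: b = realloc(b, 23) -> b = 6; heap: [0-5 FREE][6-28 ALLOC][29-49 FREE]
Op 7: c = malloc(15) -> c = 29; heap: [0-5 FREE][6-28 ALLOC][29-43 ALLOC][44-49 FREE]
Free blocks: [6 6] total_free=12 largest=6 -> 100*(12-6)/12 = 600/12 = 50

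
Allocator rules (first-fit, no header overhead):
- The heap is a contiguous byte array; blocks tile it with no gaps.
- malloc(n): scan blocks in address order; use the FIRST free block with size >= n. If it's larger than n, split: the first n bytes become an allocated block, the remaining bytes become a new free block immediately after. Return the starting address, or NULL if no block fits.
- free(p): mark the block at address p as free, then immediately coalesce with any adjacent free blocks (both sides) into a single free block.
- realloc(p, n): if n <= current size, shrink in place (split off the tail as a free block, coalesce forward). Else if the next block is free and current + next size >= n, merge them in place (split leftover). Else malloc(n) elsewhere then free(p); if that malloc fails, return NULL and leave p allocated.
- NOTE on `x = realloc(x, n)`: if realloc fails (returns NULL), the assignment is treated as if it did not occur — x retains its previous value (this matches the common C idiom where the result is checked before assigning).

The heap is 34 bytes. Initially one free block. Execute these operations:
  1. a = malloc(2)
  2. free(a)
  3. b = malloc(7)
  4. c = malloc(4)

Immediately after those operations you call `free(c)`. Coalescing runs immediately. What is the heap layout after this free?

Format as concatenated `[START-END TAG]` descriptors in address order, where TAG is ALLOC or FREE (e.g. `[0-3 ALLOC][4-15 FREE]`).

Answer: [0-6 ALLOC][7-33 FREE]

Derivation:
Op 1: a = malloc(2) -> a = 0; heap: [0-1 ALLOC][2-33 FREE]
Op 2: free(a) -> (freed a); heap: [0-33 FREE]
Op 3: b = malloc(7) -> b = 0; heap: [0-6 ALLOC][7-33 FREE]
Op 4: c = malloc(4) -> c = 7; heap: [0-6 ALLOC][7-10 ALLOC][11-33 FREE]
free(c): c = 7 -> block [7-10 ALLOC]; mark free, coalesce with adjacent free neighbors -> [0-6 ALLOC][7-33 FREE]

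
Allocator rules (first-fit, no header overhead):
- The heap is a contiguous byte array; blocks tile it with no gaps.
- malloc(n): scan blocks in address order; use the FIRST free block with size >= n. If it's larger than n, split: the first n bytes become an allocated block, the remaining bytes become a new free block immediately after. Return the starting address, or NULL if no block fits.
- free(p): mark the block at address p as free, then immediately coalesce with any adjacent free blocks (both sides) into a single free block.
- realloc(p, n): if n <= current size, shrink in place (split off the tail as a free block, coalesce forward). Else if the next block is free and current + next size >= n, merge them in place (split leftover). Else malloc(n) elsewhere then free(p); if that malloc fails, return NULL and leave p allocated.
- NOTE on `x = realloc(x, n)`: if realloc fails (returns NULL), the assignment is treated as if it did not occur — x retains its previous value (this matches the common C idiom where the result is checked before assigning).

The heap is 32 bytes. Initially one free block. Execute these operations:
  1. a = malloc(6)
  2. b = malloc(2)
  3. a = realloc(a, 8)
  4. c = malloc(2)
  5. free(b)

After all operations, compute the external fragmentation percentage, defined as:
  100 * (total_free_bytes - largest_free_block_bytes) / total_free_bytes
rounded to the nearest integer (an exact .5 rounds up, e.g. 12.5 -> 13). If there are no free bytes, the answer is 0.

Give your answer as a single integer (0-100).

Answer: 27

Derivation:
Op 1: a = malloc(6) -> a = 0; heap: [0-5 ALLOC][6-31 FREE]
Op 2: b = malloc(2) -> b = 6; heap: [0-5 ALLOC][6-7 ALLOC][8-31 FREE]
Op 3: a = realloc(a, 8) -> a = 8; heap: [0-5 FREE][6-7 ALLOC][8-15 ALLOC][16-31 FREE]
Op 4: c = malloc(2) -> c = 0; heap: [0-1 ALLOC][2-5 FREE][6-7 ALLOC][8-15 ALLOC][16-31 FREE]
Op 5: free(b) -> (freed b); heap: [0-1 ALLOC][2-7 FREE][8-15 ALLOC][16-31 FREE]
Free blocks: [6 16] total_free=22 largest=16 -> 100*(22-16)/22 = 600/22 ≈ 27.273 -> rounds to 27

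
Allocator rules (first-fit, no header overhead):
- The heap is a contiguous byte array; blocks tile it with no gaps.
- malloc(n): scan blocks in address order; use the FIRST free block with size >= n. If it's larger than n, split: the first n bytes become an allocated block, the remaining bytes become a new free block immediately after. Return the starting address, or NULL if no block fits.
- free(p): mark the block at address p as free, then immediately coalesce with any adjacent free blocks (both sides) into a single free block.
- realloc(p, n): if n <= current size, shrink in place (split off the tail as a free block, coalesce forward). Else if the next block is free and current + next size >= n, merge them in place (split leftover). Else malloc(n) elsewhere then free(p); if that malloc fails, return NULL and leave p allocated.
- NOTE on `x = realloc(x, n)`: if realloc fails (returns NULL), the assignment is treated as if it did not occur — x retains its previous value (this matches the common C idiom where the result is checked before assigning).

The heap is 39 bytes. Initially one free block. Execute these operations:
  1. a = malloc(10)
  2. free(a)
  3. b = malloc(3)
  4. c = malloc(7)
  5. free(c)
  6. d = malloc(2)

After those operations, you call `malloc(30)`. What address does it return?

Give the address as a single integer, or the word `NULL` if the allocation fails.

Answer: 5

Derivation:
Op 1: a = malloc(10) -> a = 0; heap: [0-9 ALLOC][10-38 FREE]
Op 2: free(a) -> (freed a); heap: [0-38 FREE]
Op 3: b = malloc(3) -> b = 0; heap: [0-2 ALLOC][3-38 FREE]
Op 4: c = malloc(7) -> c = 3; heap: [0-2 ALLOC][3-9 ALLOC][10-38 FREE]
Op 5: free(c) -> (freed c); heap: [0-2 ALLOC][3-38 FREE]
Op 6: d = malloc(2) -> d = 3; heap: [0-2 ALLOC][3-4 ALLOC][5-38 FREE]
malloc(30): first-fit scan over [0-2 ALLOC][3-4 ALLOC][5-38 FREE] -> 5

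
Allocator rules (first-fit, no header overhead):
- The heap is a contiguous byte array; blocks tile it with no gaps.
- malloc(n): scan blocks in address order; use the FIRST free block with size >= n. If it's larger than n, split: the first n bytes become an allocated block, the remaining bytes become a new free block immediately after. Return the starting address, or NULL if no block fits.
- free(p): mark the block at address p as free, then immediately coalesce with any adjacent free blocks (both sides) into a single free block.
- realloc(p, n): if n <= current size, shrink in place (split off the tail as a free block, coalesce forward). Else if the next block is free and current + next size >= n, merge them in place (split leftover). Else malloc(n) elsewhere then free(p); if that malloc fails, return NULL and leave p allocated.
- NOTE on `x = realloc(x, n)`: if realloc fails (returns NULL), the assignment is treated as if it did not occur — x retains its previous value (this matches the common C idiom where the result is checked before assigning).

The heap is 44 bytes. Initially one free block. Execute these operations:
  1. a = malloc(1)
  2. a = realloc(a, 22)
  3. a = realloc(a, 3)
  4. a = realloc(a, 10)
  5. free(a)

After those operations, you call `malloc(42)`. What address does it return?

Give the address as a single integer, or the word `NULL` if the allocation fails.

Op 1: a = malloc(1) -> a = 0; heap: [0-0 ALLOC][1-43 FREE]
Op 2: a = realloc(a, 22) -> a = 0; heap: [0-21 ALLOC][22-43 FREE]
Op 3: a = realloc(a, 3) -> a = 0; heap: [0-2 ALLOC][3-43 FREE]
Op 4: a = realloc(a, 10) -> a = 0; heap: [0-9 ALLOC][10-43 FREE]
Op 5: free(a) -> (freed a); heap: [0-43 FREE]
malloc(42): first-fit scan over [0-43 FREE] -> 0

Answer: 0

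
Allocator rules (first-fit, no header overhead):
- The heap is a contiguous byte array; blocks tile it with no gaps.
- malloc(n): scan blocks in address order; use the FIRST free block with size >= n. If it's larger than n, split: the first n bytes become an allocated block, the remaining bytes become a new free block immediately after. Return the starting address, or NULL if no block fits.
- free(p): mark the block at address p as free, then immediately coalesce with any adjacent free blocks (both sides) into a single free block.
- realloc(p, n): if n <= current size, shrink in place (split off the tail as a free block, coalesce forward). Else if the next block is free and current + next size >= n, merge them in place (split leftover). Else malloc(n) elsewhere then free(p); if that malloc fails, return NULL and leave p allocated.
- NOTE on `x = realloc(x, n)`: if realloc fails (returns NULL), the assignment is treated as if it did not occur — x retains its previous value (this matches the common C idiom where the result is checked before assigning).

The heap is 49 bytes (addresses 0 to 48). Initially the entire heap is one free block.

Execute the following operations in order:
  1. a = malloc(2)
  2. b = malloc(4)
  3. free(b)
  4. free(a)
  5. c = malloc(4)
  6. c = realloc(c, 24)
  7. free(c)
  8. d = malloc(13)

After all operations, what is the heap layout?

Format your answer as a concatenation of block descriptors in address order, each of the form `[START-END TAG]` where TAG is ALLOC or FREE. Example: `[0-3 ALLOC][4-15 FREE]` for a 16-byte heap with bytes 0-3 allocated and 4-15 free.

Answer: [0-12 ALLOC][13-48 FREE]

Derivation:
Op 1: a = malloc(2) -> a = 0; heap: [0-1 ALLOC][2-48 FREE]
Op 2: b = malloc(4) -> b = 2; heap: [0-1 ALLOC][2-5 ALLOC][6-48 FREE]
Op 3: free(b) -> (freed b); heap: [0-1 ALLOC][2-48 FREE]
Op 4: free(a) -> (freed a); heap: [0-48 FREE]
Op 5: c = malloc(4) -> c = 0; heap: [0-3 ALLOC][4-48 FREE]
Op 6: c = realloc(c, 24) -> c = 0; heap: [0-23 ALLOC][24-48 FREE]
Op 7: free(c) -> (freed c); heap: [0-48 FREE]
Op 8: d = malloc(13) -> d = 0; heap: [0-12 ALLOC][13-48 FREE]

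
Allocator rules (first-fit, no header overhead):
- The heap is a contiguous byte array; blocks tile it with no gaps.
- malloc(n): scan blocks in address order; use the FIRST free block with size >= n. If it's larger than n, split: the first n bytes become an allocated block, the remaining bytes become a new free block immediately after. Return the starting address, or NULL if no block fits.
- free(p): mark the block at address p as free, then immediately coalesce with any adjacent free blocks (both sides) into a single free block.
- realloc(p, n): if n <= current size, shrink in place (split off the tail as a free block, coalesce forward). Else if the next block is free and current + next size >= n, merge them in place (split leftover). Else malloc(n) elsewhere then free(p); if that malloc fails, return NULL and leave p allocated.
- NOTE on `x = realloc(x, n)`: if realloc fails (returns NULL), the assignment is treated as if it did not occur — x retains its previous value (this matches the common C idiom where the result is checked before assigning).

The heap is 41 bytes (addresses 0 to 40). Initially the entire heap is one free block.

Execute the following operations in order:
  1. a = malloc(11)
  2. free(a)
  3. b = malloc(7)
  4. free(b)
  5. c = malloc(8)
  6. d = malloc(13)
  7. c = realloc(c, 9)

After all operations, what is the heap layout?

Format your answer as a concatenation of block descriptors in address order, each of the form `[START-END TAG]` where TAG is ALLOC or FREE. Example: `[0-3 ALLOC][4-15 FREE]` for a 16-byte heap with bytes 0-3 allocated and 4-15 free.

Op 1: a = malloc(11) -> a = 0; heap: [0-10 ALLOC][11-40 FREE]
Op 2: free(a) -> (freed a); heap: [0-40 FREE]
Op 3: b = malloc(7) -> b = 0; heap: [0-6 ALLOC][7-40 FREE]
Op 4: free(b) -> (freed b); heap: [0-40 FREE]
Op 5: c = malloc(8) -> c = 0; heap: [0-7 ALLOC][8-40 FREE]
Op 6: d = malloc(13) -> d = 8; heap: [0-7 ALLOC][8-20 ALLOC][21-40 FREE]
Op 7: c = realloc(c, 9) -> c = 21; heap: [0-7 FREE][8-20 ALLOC][21-29 ALLOC][30-40 FREE]

Answer: [0-7 FREE][8-20 ALLOC][21-29 ALLOC][30-40 FREE]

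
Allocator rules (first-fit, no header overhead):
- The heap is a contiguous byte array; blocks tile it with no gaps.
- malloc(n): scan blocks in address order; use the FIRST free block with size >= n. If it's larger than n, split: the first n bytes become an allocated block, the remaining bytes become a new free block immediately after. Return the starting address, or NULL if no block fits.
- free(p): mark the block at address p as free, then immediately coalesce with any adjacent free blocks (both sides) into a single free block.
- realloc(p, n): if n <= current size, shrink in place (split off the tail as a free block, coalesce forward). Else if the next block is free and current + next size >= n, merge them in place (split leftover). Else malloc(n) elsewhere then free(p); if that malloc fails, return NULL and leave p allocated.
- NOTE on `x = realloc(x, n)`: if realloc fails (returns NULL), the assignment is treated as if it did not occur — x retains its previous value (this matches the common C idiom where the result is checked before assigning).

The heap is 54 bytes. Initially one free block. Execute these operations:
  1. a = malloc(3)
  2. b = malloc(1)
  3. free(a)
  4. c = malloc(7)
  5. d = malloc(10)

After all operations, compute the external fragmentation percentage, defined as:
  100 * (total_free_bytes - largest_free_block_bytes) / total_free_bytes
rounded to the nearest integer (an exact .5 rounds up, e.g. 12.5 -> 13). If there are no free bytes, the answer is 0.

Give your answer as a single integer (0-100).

Op 1: a = malloc(3) -> a = 0; heap: [0-2 ALLOC][3-53 FREE]
Op 2: b = malloc(1) -> b = 3; heap: [0-2 ALLOC][3-3 ALLOC][4-53 FREE]
Op 3: free(a) -> (freed a); heap: [0-2 FREE][3-3 ALLOC][4-53 FREE]
Op 4: c = malloc(7) -> c = 4; heap: [0-2 FREE][3-3 ALLOC][4-10 ALLOC][11-53 FREE]
Op 5: d = malloc(10) -> d = 11; heap: [0-2 FREE][3-3 ALLOC][4-10 ALLOC][11-20 ALLOC][21-53 FREE]
Free blocks: [3 33] total_free=36 largest=33 -> 100*(36-33)/36 = 300/36 ≈ 8.333 -> rounds to 8

Answer: 8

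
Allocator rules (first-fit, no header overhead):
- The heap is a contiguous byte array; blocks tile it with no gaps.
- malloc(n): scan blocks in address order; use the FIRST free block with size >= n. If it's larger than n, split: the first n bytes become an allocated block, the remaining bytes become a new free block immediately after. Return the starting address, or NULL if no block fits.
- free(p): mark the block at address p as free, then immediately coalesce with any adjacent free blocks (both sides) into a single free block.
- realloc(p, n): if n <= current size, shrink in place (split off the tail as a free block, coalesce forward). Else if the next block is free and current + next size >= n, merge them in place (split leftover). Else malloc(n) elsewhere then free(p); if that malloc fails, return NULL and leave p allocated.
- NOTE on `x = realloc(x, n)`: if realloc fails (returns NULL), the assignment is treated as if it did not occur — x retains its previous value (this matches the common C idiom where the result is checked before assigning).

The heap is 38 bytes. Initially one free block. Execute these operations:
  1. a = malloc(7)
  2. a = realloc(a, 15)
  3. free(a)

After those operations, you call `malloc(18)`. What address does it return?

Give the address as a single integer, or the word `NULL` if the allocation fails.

Op 1: a = malloc(7) -> a = 0; heap: [0-6 ALLOC][7-37 FREE]
Op 2: a = realloc(a, 15) -> a = 0; heap: [0-14 ALLOC][15-37 FREE]
Op 3: free(a) -> (freed a); heap: [0-37 FREE]
malloc(18): first-fit scan over [0-37 FREE] -> 0

Answer: 0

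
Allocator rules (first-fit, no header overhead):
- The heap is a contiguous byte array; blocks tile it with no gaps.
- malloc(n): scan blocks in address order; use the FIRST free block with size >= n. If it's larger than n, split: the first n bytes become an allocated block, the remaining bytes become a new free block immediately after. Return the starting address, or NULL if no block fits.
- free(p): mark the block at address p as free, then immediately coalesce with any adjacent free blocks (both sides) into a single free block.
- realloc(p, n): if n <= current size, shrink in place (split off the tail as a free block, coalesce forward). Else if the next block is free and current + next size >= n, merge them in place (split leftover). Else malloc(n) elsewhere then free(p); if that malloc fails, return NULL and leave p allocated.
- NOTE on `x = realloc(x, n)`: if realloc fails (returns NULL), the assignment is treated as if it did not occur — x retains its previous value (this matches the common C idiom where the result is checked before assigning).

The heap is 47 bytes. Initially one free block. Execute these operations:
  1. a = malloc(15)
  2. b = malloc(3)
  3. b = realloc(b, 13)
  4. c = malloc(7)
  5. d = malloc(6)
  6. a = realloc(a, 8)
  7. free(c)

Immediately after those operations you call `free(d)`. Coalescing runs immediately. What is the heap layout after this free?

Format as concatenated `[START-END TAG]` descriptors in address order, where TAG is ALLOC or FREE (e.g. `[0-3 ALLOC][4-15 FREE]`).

Answer: [0-7 ALLOC][8-14 FREE][15-27 ALLOC][28-46 FREE]

Derivation:
Op 1: a = malloc(15) -> a = 0; heap: [0-14 ALLOC][15-46 FREE]
Op 2: b = malloc(3) -> b = 15; heap: [0-14 ALLOC][15-17 ALLOC][18-46 FREE]
Op 3: b = realloc(b, 13) -> b = 15; heap: [0-14 ALLOC][15-27 ALLOC][28-46 FREE]
Op 4: c = malloc(7) -> c = 28; heap: [0-14 ALLOC][15-27 ALLOC][28-34 ALLOC][35-46 FREE]
Op 5: d = malloc(6) -> d = 35; heap: [0-14 ALLOC][15-27 ALLOC][28-34 ALLOC][35-40 ALLOC][41-46 FREE]
Op 6: a = realloc(a, 8) -> a = 0; heap: [0-7 ALLOC][8-14 FREE][15-27 ALLOC][28-34 ALLOC][35-40 ALLOC][41-46 FREE]
Op 7: free(c) -> (freed c); heap: [0-7 ALLOC][8-14 FREE][15-27 ALLOC][28-34 FREE][35-40 ALLOC][41-46 FREE]
free(d): d = 35 -> block [35-40 ALLOC]; mark free, coalesce with adjacent free neighbors -> [0-7 ALLOC][8-14 FREE][15-27 ALLOC][28-46 FREE]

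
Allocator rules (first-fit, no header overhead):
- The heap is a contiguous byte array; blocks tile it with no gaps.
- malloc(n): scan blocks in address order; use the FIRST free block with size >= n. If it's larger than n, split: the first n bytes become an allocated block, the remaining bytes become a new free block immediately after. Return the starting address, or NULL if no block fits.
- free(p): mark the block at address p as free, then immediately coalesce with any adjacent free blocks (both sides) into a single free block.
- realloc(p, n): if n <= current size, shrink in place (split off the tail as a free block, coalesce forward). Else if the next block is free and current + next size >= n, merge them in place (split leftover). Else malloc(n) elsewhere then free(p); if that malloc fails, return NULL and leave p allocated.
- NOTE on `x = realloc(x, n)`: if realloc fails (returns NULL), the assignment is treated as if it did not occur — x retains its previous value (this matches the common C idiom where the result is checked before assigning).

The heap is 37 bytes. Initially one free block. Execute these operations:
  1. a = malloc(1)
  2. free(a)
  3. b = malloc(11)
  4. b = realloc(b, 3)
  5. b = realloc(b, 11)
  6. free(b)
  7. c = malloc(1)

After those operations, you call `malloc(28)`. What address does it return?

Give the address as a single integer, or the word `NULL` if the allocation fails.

Op 1: a = malloc(1) -> a = 0; heap: [0-0 ALLOC][1-36 FREE]
Op 2: free(a) -> (freed a); heap: [0-36 FREE]
Op 3: b = malloc(11) -> b = 0; heap: [0-10 ALLOC][11-36 FREE]
Op 4: b = realloc(b, 3) -> b = 0; heap: [0-2 ALLOC][3-36 FREE]
Op 5: b = realloc(b, 11) -> b = 0; heap: [0-10 ALLOC][11-36 FREE]
Op 6: free(b) -> (freed b); heap: [0-36 FREE]
Op 7: c = malloc(1) -> c = 0; heap: [0-0 ALLOC][1-36 FREE]
malloc(28): first-fit scan over [0-0 ALLOC][1-36 FREE] -> 1

Answer: 1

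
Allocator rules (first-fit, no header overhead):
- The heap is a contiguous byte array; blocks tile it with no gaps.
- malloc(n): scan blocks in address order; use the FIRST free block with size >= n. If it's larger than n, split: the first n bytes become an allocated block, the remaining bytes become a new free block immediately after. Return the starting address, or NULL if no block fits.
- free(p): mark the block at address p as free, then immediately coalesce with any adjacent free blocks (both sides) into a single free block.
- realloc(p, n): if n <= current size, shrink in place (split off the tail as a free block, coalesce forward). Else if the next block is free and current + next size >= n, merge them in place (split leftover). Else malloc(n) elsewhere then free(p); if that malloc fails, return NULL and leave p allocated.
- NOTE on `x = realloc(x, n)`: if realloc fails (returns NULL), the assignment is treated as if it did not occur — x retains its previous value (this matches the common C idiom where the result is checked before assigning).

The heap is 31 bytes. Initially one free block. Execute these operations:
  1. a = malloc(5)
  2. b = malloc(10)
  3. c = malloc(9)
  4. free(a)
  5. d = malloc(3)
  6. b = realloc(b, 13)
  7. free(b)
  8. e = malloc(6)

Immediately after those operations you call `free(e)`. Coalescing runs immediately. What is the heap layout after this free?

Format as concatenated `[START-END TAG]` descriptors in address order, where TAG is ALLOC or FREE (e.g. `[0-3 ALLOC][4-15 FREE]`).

Answer: [0-2 ALLOC][3-14 FREE][15-23 ALLOC][24-30 FREE]

Derivation:
Op 1: a = malloc(5) -> a = 0; heap: [0-4 ALLOC][5-30 FREE]
Op 2: b = malloc(10) -> b = 5; heap: [0-4 ALLOC][5-14 ALLOC][15-30 FREE]
Op 3: c = malloc(9) -> c = 15; heap: [0-4 ALLOC][5-14 ALLOC][15-23 ALLOC][24-30 FREE]
Op 4: free(a) -> (freed a); heap: [0-4 FREE][5-14 ALLOC][15-23 ALLOC][24-30 FREE]
Op 5: d = malloc(3) -> d = 0; heap: [0-2 ALLOC][3-4 FREE][5-14 ALLOC][15-23 ALLOC][24-30 FREE]
Op 6: b = realloc(b, 13) -> NULL (b unchanged); heap: [0-2 ALLOC][3-4 FREE][5-14 ALLOC][15-23 ALLOC][24-30 FREE]
Op 7: free(b) -> (freed b); heap: [0-2 ALLOC][3-14 FREE][15-23 ALLOC][24-30 FREE]
Op 8: e = malloc(6) -> e = 3; heap: [0-2 ALLOC][3-8 ALLOC][9-14 FREE][15-23 ALLOC][24-30 FREE]
free(e): e = 3 -> block [3-8 ALLOC]; mark free, coalesce with adjacent free neighbors -> [0-2 ALLOC][3-14 FREE][15-23 ALLOC][24-30 FREE]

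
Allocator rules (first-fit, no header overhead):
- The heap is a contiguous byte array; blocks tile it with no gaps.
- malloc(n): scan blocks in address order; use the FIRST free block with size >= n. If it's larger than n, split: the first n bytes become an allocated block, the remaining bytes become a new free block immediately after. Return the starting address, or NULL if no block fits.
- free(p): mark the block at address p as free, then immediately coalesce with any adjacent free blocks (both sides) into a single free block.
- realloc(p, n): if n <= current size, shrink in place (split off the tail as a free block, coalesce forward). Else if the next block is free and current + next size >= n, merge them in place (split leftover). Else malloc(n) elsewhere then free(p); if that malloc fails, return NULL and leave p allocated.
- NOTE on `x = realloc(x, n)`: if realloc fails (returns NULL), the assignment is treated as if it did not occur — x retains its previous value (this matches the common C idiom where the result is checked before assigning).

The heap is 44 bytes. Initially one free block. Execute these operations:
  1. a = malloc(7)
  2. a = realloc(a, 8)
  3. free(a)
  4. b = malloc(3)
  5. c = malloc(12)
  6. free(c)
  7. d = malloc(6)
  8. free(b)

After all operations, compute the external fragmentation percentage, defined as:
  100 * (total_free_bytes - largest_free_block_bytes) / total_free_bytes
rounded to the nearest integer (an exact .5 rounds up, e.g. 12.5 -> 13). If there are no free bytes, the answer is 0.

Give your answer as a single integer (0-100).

Answer: 8

Derivation:
Op 1: a = malloc(7) -> a = 0; heap: [0-6 ALLOC][7-43 FREE]
Op 2: a = realloc(a, 8) -> a = 0; heap: [0-7 ALLOC][8-43 FREE]
Op 3: free(a) -> (freed a); heap: [0-43 FREE]
Op 4: b = malloc(3) -> b = 0; heap: [0-2 ALLOC][3-43 FREE]
Op 5: c = malloc(12) -> c = 3; heap: [0-2 ALLOC][3-14 ALLOC][15-43 FREE]
Op 6: free(c) -> (freed c); heap: [0-2 ALLOC][3-43 FREE]
Op 7: d = malloc(6) -> d = 3; heap: [0-2 ALLOC][3-8 ALLOC][9-43 FREE]
Op 8: free(b) -> (freed b); heap: [0-2 FREE][3-8 ALLOC][9-43 FREE]
Free blocks: [3 35] total_free=38 largest=35 -> 100*(38-35)/38 = 300/38 ≈ 7.895 -> rounds to 8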